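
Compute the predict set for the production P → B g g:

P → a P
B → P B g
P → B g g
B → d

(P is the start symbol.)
PREDICT(P → B g g) = (FIRST(RHS) \ {ε}) ∪ (FOLLOW(P) if ε ∈ FIRST(RHS), i.e. RHS ⇒* ε)
FIRST(B) = { 'a', 'd' }
FIRST(B g g) = { 'a', 'd' }
ε ∉ FIRST(B g g), so FOLLOW(P) is not added.
PREDICT(P → B g g) = { 'a', 'd' }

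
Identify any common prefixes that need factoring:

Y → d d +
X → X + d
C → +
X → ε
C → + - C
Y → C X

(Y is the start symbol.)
Left-factoring is needed when two productions for the same non-terminal
share a common prefix on the right-hand side.

Productions for Y:
  Y → d d +
  Y → C X
Productions for X:
  X → X + d
  X → ε
Productions for C:
  C → +
  C → + - C

Found common prefix '+' in productions for C

Answer: Yes, C has productions with common prefix '+'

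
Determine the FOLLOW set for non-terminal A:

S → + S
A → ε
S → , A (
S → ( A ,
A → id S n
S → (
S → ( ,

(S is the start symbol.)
{ '(', ',' }

In S → , A (: A is followed by '(', add FIRST('(') \ {ε} = { '(' }
In S → ( A ,: A is followed by ',', add FIRST(',') \ {ε} = { ',' }

Taking the union: FOLLOW(A) = { '(', ',' }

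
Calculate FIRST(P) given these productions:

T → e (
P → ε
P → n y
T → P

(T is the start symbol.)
{ 'n', ε }

To compute FIRST(P), examine every production with P on the left-hand side, reading each right-hand side left to right until a non-nullable symbol is reached.

From P → ε:
  - ε-production, so ε ∈ FIRST(P)
From P → n y:
  - n is a terminal: add 'n' and stop

Collecting: FIRST(P) = { 'n', ε }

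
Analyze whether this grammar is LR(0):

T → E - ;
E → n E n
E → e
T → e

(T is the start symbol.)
No. Reduce-reduce conflict: [E → e .] and [T → e .]

A grammar is LR(0) if no state in the canonical LR(0) collection has:
  - both a shift item (dot before a terminal) and a complete item (shift-reduce conflict), or
  - two or more complete items (reduce-reduce conflict; the accept item [T' → T .] counts as a complete item here).

Augment with T' → T and build the canonical LR(0) collection (I0 = CLOSURE({[T' → . T]}), then GOTO on every symbol after a dot until no new states appear). It has 10 states:
  I0: { [E → . e], [E → . n E n], [T → . E - ;], [T → . e], [T' → . T] }  — shift
  I1: { [T → E . - ;] }  — shift
  I2: { [T' → T .] }  — accept
  I3: { [E → e .], [T → e .] }  — 2 reduces
  I4: { [E → . e], [E → . n E n], [E → n . E n] }  — shift
  I5: { [E → n E . n] }  — shift
  I6: { [E → e .] }  — reduce
  I7: { [E → n E n .] }  — reduce
  I8: { [T → E - . ;] }  — shift
  I9: { [T → E - ; .] }  — reduce

Conflict in state I3:
  Reduce-reduce conflict: [E → e .] and [T → e .]
So the grammar is NOT LR(0).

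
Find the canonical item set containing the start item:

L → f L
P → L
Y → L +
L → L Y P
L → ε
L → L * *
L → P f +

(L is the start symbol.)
First, augment the grammar with L' → L
I₀ = CLOSURE({ [L' → . L] }):
  [L' → . L] has the dot before L: add [L → . f L], [L → . L Y P], [L → .], [L → . L * *], [L → . P f +]
  [L → . P f +] has the dot before P: add [P → . L]
No further items can be added.

I₀ = { [L → . L * *], [L → . L Y P], [L → . P f +], [L → . f L], [L → .], [L' → . L], [P → . L] }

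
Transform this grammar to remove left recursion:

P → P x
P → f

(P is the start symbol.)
P → f P'
P' → x P'
P' → ε

P is directly left-recursive. The standard transformation for
  A → A α₁ | ... | A α_m | β₁ | ... | β_n
is
  A  → β₁ A' | ... | β_n A'
  A' → α₁ A' | ... | α_m A' | ε

P → f becomes P → f P'
P → P x becomes P' → x P'
Add P' → ε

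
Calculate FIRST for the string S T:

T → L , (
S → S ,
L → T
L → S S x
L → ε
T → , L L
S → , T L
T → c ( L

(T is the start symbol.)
FIRST sets of the non-terminals involved (from the grammar, by fixed-point iteration):
  FIRST(S) = { ',' }

To compute FIRST(S T), process the symbols left to right:
Symbol S is a non-terminal. Add FIRST(S) \ {ε} = { ',' }
S is not nullable (ε ∉ FIRST(S)), so stop here.
FIRST(S T) = { ',' }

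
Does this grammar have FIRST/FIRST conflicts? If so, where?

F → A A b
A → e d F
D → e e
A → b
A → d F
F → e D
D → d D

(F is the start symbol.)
FIRST sets of the non-terminals at (or reachable through a nullable prefix from) the front of some alternative:
  FIRST(A) = { 'b', 'd', 'e' }

Productions for F:
  F → A A b: FIRST = { 'b', 'd', 'e' }
  F → e D: FIRST = { 'e' }
Productions for A:
  A → e d F: FIRST = { 'e' }
  A → b: FIRST = { 'b' }
  A → d F: FIRST = { 'd' }
Productions for D:
  D → e e: FIRST = { 'e' }
  D → d D: FIRST = { 'd' }

Conflict for F: F → A A b and F → e D
  Overlap: { 'e' }

Answer: Yes. F → A A b / F → e D on { 'e' }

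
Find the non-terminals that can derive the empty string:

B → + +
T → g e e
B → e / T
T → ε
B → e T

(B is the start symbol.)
ε-productions: T → ε
So T is immediately nullable.
No further non-terminal can be added: every production for the remaining non-terminals contains a terminal or a non-nullable non-terminal.
Nullable = { 'T' }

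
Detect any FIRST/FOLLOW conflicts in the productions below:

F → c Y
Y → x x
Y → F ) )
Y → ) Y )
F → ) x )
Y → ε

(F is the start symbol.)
Yes. Y → F ')' ')' with FOLLOW(Y) on { ')' }; Y → ')' Y ')' with FOLLOW(Y) on { ')' }

Nullable non-terminals: Y.
FIRST sets used below: FIRST(F) = { ')', 'c' }

Y: nullable alternative(s) Y → ε; FOLLOW(Y) = { $, ')' }
  Y → x x: FIRST \ {ε} = { 'x' } — disjoint from FOLLOW(Y)
  Y → F ) ): FIRST \ {ε} = { ')', 'c' } — overlaps FOLLOW(Y) on { ')' }: CONFLICT
  Y → ) Y ): FIRST \ {ε} = { ')' } — overlaps FOLLOW(Y) on { ')' }: CONFLICT
  Y → ε: FIRST \ {ε} = { } — this is the only nullable alternative, skip

F has no nullable alternative, so no FIRST/FOLLOW check is needed there.

So the grammar has 2 FIRST/FOLLOW conflicts (marked CONFLICT above).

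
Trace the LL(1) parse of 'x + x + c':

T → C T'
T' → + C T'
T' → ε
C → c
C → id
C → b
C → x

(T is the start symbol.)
Stack is shown with the top on the left.

Stack     Input        Action
-----------------------------
T $       x + x + c $  output T → C T'
C T' $    x + x + c $  output C → x
x T' $    x + x + c $  match 'x'
T' $      + x + c $    output T' → + C T'
+ C T' $  + x + c $    match '+'
C T' $    x + c $      output C → x
x T' $    x + c $      match 'x'
T' $      + c $        output T' → + C T'
+ C T' $  + c $        match '+'
C T' $    c $          output C → c
c T' $    c $          match 'c'
T' $      $            output T' → ε
$         $            accept

The string is accepted.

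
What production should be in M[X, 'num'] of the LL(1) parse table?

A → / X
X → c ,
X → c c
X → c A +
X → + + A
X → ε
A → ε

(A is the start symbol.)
To find M[X, 'num'], we find productions for X where 'num' is in the predict set (PREDICT(N → α) = (FIRST(α) \ {ε}) ∪ (FOLLOW(N) if α ⇒* ε)).

Relevant sets:
  FOLLOW(X) = { $, '+' }

X → c ,: PREDICT = { 'c' }
X → c c: PREDICT = { 'c' }
X → c A +: PREDICT = { 'c' }
X → + + A: PREDICT = { '+' }
X → ε: PREDICT = { $, '+' }

M[X, 'num'] is empty (no production applies)

Answer: Empty (error entry)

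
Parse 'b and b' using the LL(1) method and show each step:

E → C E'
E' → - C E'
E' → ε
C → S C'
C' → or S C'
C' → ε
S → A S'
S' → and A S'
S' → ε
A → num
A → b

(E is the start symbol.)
Stack is shown with the top on the left.

Stack             Input      Action
-----------------------------------
E $               b and b $  output E → C E'
C E' $            b and b $  output C → S C'
S C' E' $         b and b $  output S → A S'
A S' C' E' $      b and b $  output A → b
b S' C' E' $      b and b $  match 'b'
S' C' E' $        and b $    output S' → and A S'
and A S' C' E' $  and b $    match 'and'
A S' C' E' $      b $        output A → b
b S' C' E' $      b $        match 'b'
S' C' E' $        $          output S' → ε
C' E' $           $          output C' → ε
E' $              $          output E' → ε
$                 $          accept

The string is accepted.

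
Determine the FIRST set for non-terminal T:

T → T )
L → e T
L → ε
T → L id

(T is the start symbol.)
{ 'e', 'id' }

To compute FIRST(T), examine every production with T on the left-hand side, reading each right-hand side left to right until a non-nullable symbol is reached.

FIRST sets of the other non-terminals involved (by the same procedure, iterated to a fixed point):
  FIRST(L) = { 'e', ε }

From T → T ):
  - T is the symbol being defined: contributes nothing new
    T is not nullable, so stop
From T → L id:
  - L is a non-terminal: add FIRST(L) \ {ε} = { 'e' }
    L is nullable, so continue to the next symbol
  - id is a terminal: add 'id' and stop

Collecting: FIRST(T) = { 'e', 'id' }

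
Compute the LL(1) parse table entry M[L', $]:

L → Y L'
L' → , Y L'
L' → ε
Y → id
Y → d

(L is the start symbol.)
L' → ε

To find M[L', $], we find productions for L' where $ is in the predict set (PREDICT(N → α) = (FIRST(α) \ {ε}) ∪ (FOLLOW(N) if α ⇒* ε)).

Relevant sets:
  FOLLOW(L') = { $ }

L' → , Y L': PREDICT = { ',' }
L' → ε: PREDICT = { $ }
  $ is in predict set, so this production goes in M[L', $]

M[L', $] = L' → ε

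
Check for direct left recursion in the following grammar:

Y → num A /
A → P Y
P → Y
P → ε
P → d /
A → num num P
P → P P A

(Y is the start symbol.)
Y → num A /: starts with num
A → P Y: starts with P
P → Y: starts with Y
P → ε: starts with ε
P → d /: starts with d
A → num num P: starts with num
P → P P A: LEFT RECURSIVE (starts with P)

The grammar has direct left recursion on: P.

Answer: Yes, P is left-recursive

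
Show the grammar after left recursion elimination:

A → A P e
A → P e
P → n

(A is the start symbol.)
A → P e A'
A' → P e A'
A' → ε
P → n

A is directly left-recursive. The standard transformation for
  A → A α₁ | ... | A α_m | β₁ | ... | β_n
is
  A  → β₁ A' | ... | β_n A'
  A' → α₁ A' | ... | α_m A' | ε

A → P e becomes A → P e A'
A → A P e becomes A' → P e A'
Add A' → ε

Productions for other non-terminals are unchanged:
  P → n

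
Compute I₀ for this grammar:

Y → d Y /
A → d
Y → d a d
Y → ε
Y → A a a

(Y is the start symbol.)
First, augment the grammar with Y' → Y
I₀ = CLOSURE({ [Y' → . Y] }):
  [Y' → . Y] has the dot before Y: add [Y → . d Y /], [Y → . d a d], [Y → .], [Y → . A a a]
  [Y → . A a a] has the dot before A: add [A → . d]
No further items can be added.

I₀ = { [A → . d], [Y → . A a a], [Y → . d Y /], [Y → . d a d], [Y → .], [Y' → . Y] }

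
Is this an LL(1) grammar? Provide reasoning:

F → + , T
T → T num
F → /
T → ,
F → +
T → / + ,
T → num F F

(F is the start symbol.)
No. Predict set conflict for F: { '+' }

A grammar is LL(1) if for each non-terminal N with multiple productions, the predict sets of those productions are pairwise disjoint, where PREDICT(N → α) = (FIRST(α) \ {ε}) ∪ (FOLLOW(N) if α ⇒* ε).

Relevant sets:
  FIRST(T) = { ',', '/', 'num' }

For F:
  PREDICT(F → '+' ',' T) = { '+' }
  PREDICT(F → '/') = { '/' }
  PREDICT(F → '+') = { '+' }
For T:
  PREDICT(T → T num) = { ',', '/', 'num' }
  PREDICT(T → ',') = { ',' }
  PREDICT(T → '/' '+' ',') = { '/' }
  PREDICT(T → num F F) = { 'num' }

Conflict found: Predict set conflict for F: { '+' }
The grammar is NOT LL(1).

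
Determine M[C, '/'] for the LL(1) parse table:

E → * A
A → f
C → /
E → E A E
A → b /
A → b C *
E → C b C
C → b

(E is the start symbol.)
C → /

To find M[C, '/'], we find productions for C where '/' is in the predict set (PREDICT(N → α) = (FIRST(α) \ {ε}) ∪ (FOLLOW(N) if α ⇒* ε)).

C → /: PREDICT = { '/' }
  '/' is in predict set, so this production goes in M[C, '/']
C → b: PREDICT = { 'b' }

M[C, '/'] = C → /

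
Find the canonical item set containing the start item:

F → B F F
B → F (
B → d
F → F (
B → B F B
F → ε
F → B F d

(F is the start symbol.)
First, augment the grammar with F' → F
I₀ = CLOSURE({ [F' → . F] }):
  [F' → . F] has the dot before F: add [F → . B F F], [F → . F (], [F → .], [F → . B F d]
  [F → . B F F] has the dot before B: add [B → . F (], [B → . d], [B → . B F B]
No further items can be added.

I₀ = { [B → . B F B], [B → . F (], [B → . d], [F → . B F F], [F → . B F d], [F → . F (], [F → .], [F' → . F] }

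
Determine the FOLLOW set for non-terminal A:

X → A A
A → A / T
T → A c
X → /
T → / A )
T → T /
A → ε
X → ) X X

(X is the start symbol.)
{ $, ')', '/', 'c' }

To compute FOLLOW(A), find every occurrence of A on a right-hand side N → α A β: add FIRST(β) \ {ε}, and if β is empty or nullable also add FOLLOW(N). Iterate to a fixed point.

In X → A A: A is followed by A, add FIRST(A) \ {ε} = { '/' }
  A is nullable, so also add FOLLOW(X)
In X → A A: A is at the end, add FOLLOW(X)
In A → A / T: A is followed by '/' T, add FIRST('/' T) \ {ε} = { '/' }
In T → A c: A is followed by c, add FIRST(c) \ {ε} = { 'c' }
In T → / A ): A is followed by ')', add FIRST(')') \ {ε} = { ')' }

The FOLLOW sets referred to above (computed the same way, to a fixed point):
  FOLLOW(X) = { $, ')', '/' }

Taking the union: FOLLOW(A) = { $, ')', '/', 'c' }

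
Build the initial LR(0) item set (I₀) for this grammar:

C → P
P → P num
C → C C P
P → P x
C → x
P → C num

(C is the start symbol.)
First, augment the grammar with C' → C
I₀ = CLOSURE({ [C' → . C] }):
  [C' → . C] has the dot before C: add [C → . P], [C → . C C P], [C → . x]
  [C → . P] has the dot before P: add [P → . P num], [P → . P x], [P → . C num]
No further items can be added.

I₀ = { [C → . C C P], [C → . P], [C → . x], [C' → . C], [P → . C num], [P → . P num], [P → . P x] }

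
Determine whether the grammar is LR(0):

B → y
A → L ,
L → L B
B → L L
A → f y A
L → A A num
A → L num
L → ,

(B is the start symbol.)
No. Shift-reduce conflict between [A → f y A .] and [A → . f y A]

Augment with B' → B and build the canonical LR(0) collection (I0 = CLOSURE({[B' → . B]}), then GOTO on every symbol after a dot until no new states appear). It has 16 states:
  I0: { [A → . L ,], [A → . L num], [A → . f y A], [B → . L L], [B → . y], [B' → . B], [L → . ,], [L → . A A num], [L → . L B] }  — shift
  I1: { [L → , .] }  — reduce
  I2: { [A → . L ,], [A → . L num], [A → . f y A], [L → . ,], [L → . A A num], [L → . L B], [L → A . A num] }  — shift
  I3: { [B' → B .] }  — accept
  I4: { [A → . L ,], [A → . L num], [A → . f y A], [A → L . ,], [A → L . num], [B → . L L], [B → . y], [B → L . L], [L → . ,], [L → . A A num], [L → . L B], [L → L . B] }  — shift
  I5: { [A → f . y A] }  — shift
  I6: { [B → y .] }  — reduce
  I7: { [A → . L ,], [A → . L num], [A → . f y A], [A → f y . A], [L → . ,], [L → . A A num], [L → . L B] }  — shift
  I8: { [A → . L ,], [A → . L num], [A → . f y A], [A → f y A .], [L → . ,], [L → . A A num], [L → . L B], [L → A . A num] }  — shift, reduce
  I9: { [A → . L ,], [A → . L num], [A → . f y A], [A → L . ,], [A → L . num], [B → . L L], [B → . y], [L → . ,], [L → . A A num], [L → . L B], [L → L . B] }  — shift
  I10: { [A → L , .], [L → , .] }  — 2 reduces
  I11: { [L → L B .] }  — reduce
  I12: { [A → L num .] }  — reduce
  I13: { [A → . L ,], [A → . L num], [A → . f y A], [L → . ,], [L → . A A num], [L → . L B], [L → A . A num], [L → A A . num] }  — shift
  I14: { [L → A A num .] }  — reduce
  I15: { [A → . L ,], [A → . L num], [A → . f y A], [A → L . ,], [A → L . num], [B → . L L], [B → . y], [B → L . L], [B → L L .], [L → . ,], [L → . A A num], [L → . L B], [L → L . B] }  — shift, reduce

Conflict in state I8:
  Shift-reduce conflict between [A → f y A .] and [A → . f y A]
So the grammar is NOT LR(0).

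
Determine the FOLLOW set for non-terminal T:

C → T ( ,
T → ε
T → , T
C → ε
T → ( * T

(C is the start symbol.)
{ '(' }

To compute FOLLOW(T), find every occurrence of T on a right-hand side N → α T β: add FIRST(β) \ {ε}, and if β is empty or nullable also add FOLLOW(N). Iterate to a fixed point.

In C → T ( ,: T is followed by '(' ',', add FIRST('(' ',') \ {ε} = { '(' }
In T → , T: T is at the end; this adds FOLLOW(T) to itself — nothing new
In T → ( * T: T is at the end; this adds FOLLOW(T) to itself — nothing new

Taking the union: FOLLOW(T) = { '(' }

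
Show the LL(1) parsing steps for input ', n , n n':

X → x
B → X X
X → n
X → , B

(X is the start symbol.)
LL(1) parsing maintains a stack (initially the start symbol over $) and the input. At each step: if the stack top is a terminal, match it against the current input token; if it is a non-terminal N, replace it with the RHS of M[N, lookahead] (the unique production whose predict set contains the lookahead).

Stack is shown with the top on the left.

Stack  Input        Action
--------------------------
X $    , n , n n $  output X → , B
, B $  , n , n n $  match ','
B $    n , n n $    output B → X X
X X $  n , n n $    output X → n
n X $  n , n n $    match 'n'
X $    , n n $      output X → , B
, B $  , n n $      match ','
B $    n n $        output B → X X
X X $  n n $        output X → n
n X $  n n $        match 'n'
X $    n $          output X → n
n $    n $          match 'n'
$      $            accept

The string is accepted.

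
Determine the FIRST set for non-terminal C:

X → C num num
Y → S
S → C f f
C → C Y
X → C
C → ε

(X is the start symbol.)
To compute FIRST(C), examine every production with C on the left-hand side, reading each right-hand side left to right until a non-nullable symbol is reached.

FIRST sets of the other non-terminals involved (by the same procedure, iterated to a fixed point):
  FIRST(Y) = { 'f' }

From C → C Y:
  - C is the symbol being defined: contributes nothing new
    C is nullable, so continue to the next symbol
  - Y is a non-terminal: add FIRST(Y) \ {ε} = { 'f' }
    Y is not nullable, so stop
From C → ε:
  - ε-production, so ε ∈ FIRST(C)

Collecting: FIRST(C) = { 'f', ε }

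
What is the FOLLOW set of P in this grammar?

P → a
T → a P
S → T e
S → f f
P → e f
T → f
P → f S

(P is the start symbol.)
{ $, 'e' }

To compute FOLLOW(P), find every occurrence of P on a right-hand side N → α P β: add FIRST(β) \ {ε}, and if β is empty or nullable also add FOLLOW(N). Iterate to a fixed point.

P is the start symbol, so $ ∈ FOLLOW(P).
In T → a P: P is at the end, add FOLLOW(T)

The FOLLOW sets referred to above (computed the same way, to a fixed point):
  FOLLOW(T) = { 'e' }

Taking the union: FOLLOW(P) = { $, 'e' }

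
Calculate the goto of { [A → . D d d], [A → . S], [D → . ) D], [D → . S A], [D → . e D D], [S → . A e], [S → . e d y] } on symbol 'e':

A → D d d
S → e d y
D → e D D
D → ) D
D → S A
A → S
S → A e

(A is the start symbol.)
GOTO(I, 'e') = CLOSURE({ [A → αX.β] : [A → α.Xβ] ∈ I, X = 'e' })

Items with dot before 'e', with the dot advanced:
  [D → . e D D] → [D → e . D D]
  [S → . e d y] → [S → e . d y]
Closure of the advanced items:
  [D → e . D D] has the dot before D: add [D → . e D D], [D → . ) D], [D → . S A]
  [D → . S A] has the dot before S: add [S → . e d y], [S → . A e]
  [S → . A e] has the dot before A: add [A → . D d d], [A → . S]

GOTO = { [A → . D d d], [A → . S], [D → . ) D], [D → . S A], [D → . e D D], [D → e . D D], [S → . A e], [S → . e d y], [S → e . d y] }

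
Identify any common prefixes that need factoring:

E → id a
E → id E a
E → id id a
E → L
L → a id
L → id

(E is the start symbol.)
Yes, E has productions with common prefix 'id'

Left-factoring is needed when two productions for the same non-terminal
share a common prefix on the right-hand side.

Productions for E:
  E → id a
  E → id E a
  E → id id a
  E → L
Productions for L:
  L → a id
  L → id

Found common prefix 'id' in productions for E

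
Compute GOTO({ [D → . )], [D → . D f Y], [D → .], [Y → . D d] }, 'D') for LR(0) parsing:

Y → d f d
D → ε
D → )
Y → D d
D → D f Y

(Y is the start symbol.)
GOTO(I, 'D') = CLOSURE({ [A → αX.β] : [A → α.Xβ] ∈ I, X = 'D' })

Items with dot before 'D', with the dot advanced:
  [D → . D f Y] → [D → D . f Y]
  [Y → . D d] → [Y → D . d]
Closure adds nothing (no advanced item has the dot before a non-terminal).

GOTO = { [D → D . f Y], [Y → D . d] }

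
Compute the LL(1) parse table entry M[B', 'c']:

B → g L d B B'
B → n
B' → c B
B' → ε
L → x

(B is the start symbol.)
B' → c B, B' → ε

To find M[B', 'c'], we find productions for B' where 'c' is in the predict set (PREDICT(N → α) = (FIRST(α) \ {ε}) ∪ (FOLLOW(N) if α ⇒* ε)).

Relevant sets:
  FOLLOW(B') = { $, 'c' }

B' → c B: PREDICT = { 'c' }
  'c' is in predict set, so this production goes in M[B', 'c']
B' → ε: PREDICT = { $, 'c' }
  'c' is in predict set, so this production goes in M[B', 'c']

M[B', 'c'] = B' → c B, B' → ε  (a multiply-defined cell — the grammar is not LL(1))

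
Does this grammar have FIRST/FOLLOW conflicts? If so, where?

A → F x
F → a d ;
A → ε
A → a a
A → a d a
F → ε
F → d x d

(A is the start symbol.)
A FIRST/FOLLOW conflict occurs when a non-terminal N has a nullable alternative N → β (β ⇒* ε) and another alternative N → α with FIRST(α) ∩ FOLLOW(N) ≠ ∅: on such a lookahead the parser cannot decide between expanding α and letting N vanish via β.

Nullable non-terminals: A, F.
FIRST sets used below: FIRST(F) = { 'a', 'd', ε }

A: nullable alternative(s) A → ε; FOLLOW(A) = { $ }
  A → F x: FIRST \ {ε} = { 'a', 'd', 'x' } — disjoint from FOLLOW(A)
  A → ε: FIRST \ {ε} = { } — this is the only nullable alternative, skip
  A → a a: FIRST \ {ε} = { 'a' } — disjoint from FOLLOW(A)
  A → a d a: FIRST \ {ε} = { 'a' } — disjoint from FOLLOW(A)

F: nullable alternative(s) F → ε; FOLLOW(F) = { 'x' }
  F → a d ;: FIRST \ {ε} = { 'a' } — disjoint from FOLLOW(F)
  F → ε: FIRST \ {ε} = { } — this is the only nullable alternative, skip
  F → d x d: FIRST \ {ε} = { 'd' } — disjoint from FOLLOW(F)

No FIRST/FOLLOW conflicts found.

Answer: No FIRST/FOLLOW conflicts.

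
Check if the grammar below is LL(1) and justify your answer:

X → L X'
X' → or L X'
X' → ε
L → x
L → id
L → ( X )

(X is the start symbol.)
Yes, the grammar is LL(1).

A grammar is LL(1) if for each non-terminal N with multiple productions, the predict sets of those productions are pairwise disjoint, where PREDICT(N → α) = (FIRST(α) \ {ε}) ∪ (FOLLOW(N) if α ⇒* ε).

Relevant sets:
  FOLLOW(X') = { $, ')' }

For X':
  PREDICT(X' → or L X') = { 'or' }
  PREDICT(X' → ε) = { $, ')' }
For L:
  PREDICT(L → x) = { 'x' }
  PREDICT(L → id) = { 'id' }
  PREDICT(L → '(' X ')') = { '(' }
X has a single production, so nothing to check there.

All predict sets are disjoint. The grammar IS LL(1).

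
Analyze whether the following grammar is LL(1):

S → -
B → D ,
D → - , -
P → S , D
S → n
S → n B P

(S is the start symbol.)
No. Predict set conflict for S: { 'n' }

A grammar is LL(1) if for each non-terminal N with multiple productions, the predict sets of those productions are pairwise disjoint, where PREDICT(N → α) = (FIRST(α) \ {ε}) ∪ (FOLLOW(N) if α ⇒* ε).

For S:
  PREDICT(S → '-') = { '-' }
  PREDICT(S → n) = { 'n' }
  PREDICT(S → n B P) = { 'n' }
B, D, P have a single production, so nothing to check there.

Conflict found: Predict set conflict for S: { 'n' }
The grammar is NOT LL(1).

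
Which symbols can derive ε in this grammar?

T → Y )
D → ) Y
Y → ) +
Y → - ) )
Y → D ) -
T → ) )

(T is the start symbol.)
There are no ε-productions, so no non-terminal can derive ε.
No non-terminals are nullable.

Answer: None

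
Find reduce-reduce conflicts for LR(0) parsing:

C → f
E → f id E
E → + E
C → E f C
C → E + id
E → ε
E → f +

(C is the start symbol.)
A reduce-reduce conflict occurs when an LR(0) state has two complete items [A → α .] and [B → β .] — both call for a reduction, and with no lookahead the parser cannot choose between them.

Augment with C' → C and build the canonical LR(0) collection (I0 = CLOSURE({[C' → . C]}), then GOTO on every symbol after a dot until no new states appear). It has 14 states:
  I0: { [C → . E + id], [C → . E f C], [C → . f], [C' → . C], [E → . + E], [E → . f +], [E → . f id E], [E → .] }  — shift, reduce
  I1: { [E → + . E], [E → . + E], [E → . f +], [E → . f id E], [E → .] }  — shift, reduce
  I2: { [C' → C .] }  — accept
  I3: { [C → E . + id], [C → E . f C] }  — shift
  I4: { [C → f .], [E → f . +], [E → f . id E] }  — shift, reduce
  I5: { [E → f + .] }  — reduce
  I6: { [E → . + E], [E → . f +], [E → . f id E], [E → .], [E → f id . E] }  — shift, reduce
  I7: { [E → f id E .] }  — reduce
  I8: { [E → f . +], [E → f . id E] }  — shift
  I9: { [C → E + . id] }  — shift
  I10: { [C → . E + id], [C → . E f C], [C → . f], [C → E f . C], [E → . + E], [E → . f +], [E → . f id E], [E → .] }  — shift, reduce
  I11: { [C → E f C .] }  — reduce
  I12: { [C → E + id .] }  — reduce
  I13: { [E → + E .] }  — reduce

No state contains more than one complete item.

Answer: No reduce-reduce conflicts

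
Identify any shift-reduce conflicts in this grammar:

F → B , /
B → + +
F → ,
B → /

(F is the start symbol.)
A shift-reduce conflict occurs when an LR(0) state has both:
  - a complete (reduce) item [A → α .] (dot at the end), and
  - a shift item [B → β . c γ] (dot before a terminal).

Augment with F' → F and build the canonical LR(0) collection (I0 = CLOSURE({[F' → . F]}), then GOTO on every symbol after a dot until no new states appear). It has 9 states:
  I0: { [B → . + +], [B → . /], [F → . ,], [F → . B , /], [F' → . F] }  — shift
  I1: { [B → + . +] }  — shift
  I2: { [F → , .] }  — reduce
  I3: { [B → / .] }  — reduce
  I4: { [F → B . , /] }  — shift
  I5: { [F' → F .] }  — accept
  I6: { [F → B , . /] }  — shift
  I7: { [F → B , / .] }  — reduce
  I8: { [B → + + .] }  — reduce

No state contains both a complete item and a shift item.

Answer: No shift-reduce conflicts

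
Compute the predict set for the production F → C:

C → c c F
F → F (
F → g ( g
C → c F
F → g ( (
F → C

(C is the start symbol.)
{ 'c' }

PREDICT(F → C) = (FIRST(RHS) \ {ε}) ∪ (FOLLOW(F) if ε ∈ FIRST(RHS), i.e. RHS ⇒* ε)
FIRST(C) = { 'c' }
FIRST(C) = { 'c' }
ε ∉ FIRST(C), so FOLLOW(F) is not added.
PREDICT(F → C) = { 'c' }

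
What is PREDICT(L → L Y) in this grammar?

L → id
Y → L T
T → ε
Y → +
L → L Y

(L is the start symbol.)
PREDICT(L → L Y) = (FIRST(RHS) \ {ε}) ∪ (FOLLOW(L) if ε ∈ FIRST(RHS), i.e. RHS ⇒* ε)
FIRST(L) = { 'id' }
FIRST(L Y) = { 'id' }
ε ∉ FIRST(L Y), so FOLLOW(L) is not added.
PREDICT(L → L Y) = { 'id' }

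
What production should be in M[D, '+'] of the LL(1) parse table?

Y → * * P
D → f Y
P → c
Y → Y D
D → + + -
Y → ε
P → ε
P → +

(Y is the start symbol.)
D → + + -

To find M[D, '+'], we find productions for D where '+' is in the predict set (PREDICT(N → α) = (FIRST(α) \ {ε}) ∪ (FOLLOW(N) if α ⇒* ε)).

D → f Y: PREDICT = { 'f' }
D → + + -: PREDICT = { '+' }
  '+' is in predict set, so this production goes in M[D, '+']

M[D, '+'] = D → + + -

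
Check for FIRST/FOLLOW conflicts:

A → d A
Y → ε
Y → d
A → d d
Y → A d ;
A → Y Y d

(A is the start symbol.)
Yes. Y → d with FOLLOW(Y) on { 'd' }; Y → A d ';' with FOLLOW(Y) on { 'd' }

A FIRST/FOLLOW conflict occurs when a non-terminal N has a nullable alternative N → β (β ⇒* ε) and another alternative N → α with FIRST(α) ∩ FOLLOW(N) ≠ ∅: on such a lookahead the parser cannot decide between expanding α and letting N vanish via β.

Nullable non-terminals: Y.
FIRST sets used below: FIRST(A) = { 'd' }

Y: nullable alternative(s) Y → ε; FOLLOW(Y) = { 'd' }
  Y → ε: FIRST \ {ε} = { } — this is the only nullable alternative, skip
  Y → d: FIRST \ {ε} = { 'd' } — overlaps FOLLOW(Y) on { 'd' }: CONFLICT
  Y → A d ;: FIRST \ {ε} = { 'd' } — overlaps FOLLOW(Y) on { 'd' }: CONFLICT

A has no nullable alternative, so no FIRST/FOLLOW check is needed there.

So the grammar has 2 FIRST/FOLLOW conflicts (marked CONFLICT above).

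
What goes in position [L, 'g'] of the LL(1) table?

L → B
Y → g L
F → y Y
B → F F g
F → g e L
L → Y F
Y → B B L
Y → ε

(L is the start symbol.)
L → B, L → Y F

To find M[L, 'g'], we find productions for L where 'g' is in the predict set (PREDICT(N → α) = (FIRST(α) \ {ε}) ∪ (FOLLOW(N) if α ⇒* ε)).

Relevant sets:
  FIRST(B) = { 'g', 'y' }
  FIRST(Y) = { 'g', 'y', ε }
  FIRST(F) = { 'g', 'y' }

L → B: PREDICT = { 'g', 'y' }
  'g' is in predict set, so this production goes in M[L, 'g']
L → Y F: PREDICT = { 'g', 'y' }
  'g' is in predict set, so this production goes in M[L, 'g']

M[L, 'g'] = L → B, L → Y F  (a multiply-defined cell — the grammar is not LL(1))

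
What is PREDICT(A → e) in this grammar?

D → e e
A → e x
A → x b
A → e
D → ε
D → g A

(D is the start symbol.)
PREDICT(A → e) = (FIRST(RHS) \ {ε}) ∪ (FOLLOW(A) if ε ∈ FIRST(RHS), i.e. RHS ⇒* ε)
FIRST(e) = { 'e' }
ε ∉ FIRST(e), so FOLLOW(A) is not added.
PREDICT(A → e) = { 'e' }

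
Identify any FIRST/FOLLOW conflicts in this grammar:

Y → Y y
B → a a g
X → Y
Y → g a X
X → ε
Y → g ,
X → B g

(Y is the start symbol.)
No FIRST/FOLLOW conflicts.

A FIRST/FOLLOW conflict occurs when a non-terminal N has a nullable alternative N → β (β ⇒* ε) and another alternative N → α with FIRST(α) ∩ FOLLOW(N) ≠ ∅: on such a lookahead the parser cannot decide between expanding α and letting N vanish via β.

Nullable non-terminals: X.
FIRST sets used below: FIRST(Y) = { 'g' }, FIRST(B) = { 'a' }

X: nullable alternative(s) X → ε; FOLLOW(X) = { $, 'y' }
  X → Y: FIRST \ {ε} = { 'g' } — disjoint from FOLLOW(X)
  X → ε: FIRST \ {ε} = { } — this is the only nullable alternative, skip
  X → B g: FIRST \ {ε} = { 'a' } — disjoint from FOLLOW(X)

B, Y have no nullable alternative, so no FIRST/FOLLOW check is needed there.

No FIRST/FOLLOW conflicts found.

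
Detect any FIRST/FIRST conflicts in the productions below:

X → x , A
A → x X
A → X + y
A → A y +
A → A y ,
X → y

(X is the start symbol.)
Yes. A → x X / A → X '+' y on { 'x' }; A → x X / A → A y '+' on { 'x' }; A → x X / A → A y ',' on { 'x' }; A → X '+' y / A → A y '+' on { 'x', 'y' }; A → X '+' y / A → A y ',' on { 'x', 'y' }; A → A y '+' / A → A y ',' on { 'x', 'y' }

A FIRST/FIRST conflict occurs when two productions N → α and N → β for the same non-terminal have FIRST(α) ∩ FIRST(β) ≠ ∅ (with ε ∈ FIRST of a nullable right-hand side, so two nullable alternatives also conflict).

FIRST sets of the non-terminals at (or reachable through a nullable prefix from) the front of some alternative:
  FIRST(X) = { 'x', 'y' }
  FIRST(A) = { 'x', 'y' }

Productions for X:
  X → x , A: FIRST = { 'x' }
  X → y: FIRST = { 'y' }
Productions for A:
  A → x X: FIRST = { 'x' }
  A → X + y: FIRST = { 'x', 'y' }
  A → A y +: FIRST = { 'x', 'y' }
  A → A y ,: FIRST = { 'x', 'y' }

Conflict for A: A → x X and A → X + y
  Overlap: { 'x' }
Conflict for A: A → x X and A → A y +
  Overlap: { 'x' }
Conflict for A: A → x X and A → A y ,
  Overlap: { 'x' }
Conflict for A: A → X + y and A → A y +
  Overlap: { 'x', 'y' }
Conflict for A: A → X + y and A → A y ,
  Overlap: { 'x', 'y' }
Conflict for A: A → A y + and A → A y ,
  Overlap: { 'x', 'y' }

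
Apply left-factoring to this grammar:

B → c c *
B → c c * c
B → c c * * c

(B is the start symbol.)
Left-factoring transforms A → αβ₁ | αβ₂ into A → αA' and A' → β₁ | β₂
(α is the longest common prefix among the alternatives). Repeat until
no nonterminal has two alternatives with a common prefix.

Round 1: B has alternatives sharing prefix 'c c *'. Introduce B': B → c c * B'
  Add: B' → ε
  Add: B' → c
  Add: B' → * c

No remaining common prefixes — done.

Resulting grammar:
B → c c * B'
B' → ε
B' → c
B' → * c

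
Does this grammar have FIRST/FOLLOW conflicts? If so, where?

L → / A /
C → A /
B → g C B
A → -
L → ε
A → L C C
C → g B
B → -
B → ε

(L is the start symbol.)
Yes. L → '/' A '/' with FOLLOW(L) on { '/' }; B → g C B with FOLLOW(B) on { 'g' }; B → '-' with FOLLOW(B) on { '-' }

Nullable non-terminals: B, L.

B: nullable alternative(s) B → ε; FOLLOW(B) = { '-', '/', 'g' }
  B → g C B: FIRST \ {ε} = { 'g' } — overlaps FOLLOW(B) on { 'g' }: CONFLICT
  B → -: FIRST \ {ε} = { '-' } — overlaps FOLLOW(B) on { '-' }: CONFLICT
  B → ε: FIRST \ {ε} = { } — this is the only nullable alternative, skip

L: nullable alternative(s) L → ε; FOLLOW(L) = { $, '-', '/', 'g' }
  L → / A /: FIRST \ {ε} = { '/' } — overlaps FOLLOW(L) on { '/' }: CONFLICT
  L → ε: FIRST \ {ε} = { } — this is the only nullable alternative, skip

A, C have no nullable alternative, so no FIRST/FOLLOW check is needed there.

So the grammar has 3 FIRST/FOLLOW conflicts (marked CONFLICT above).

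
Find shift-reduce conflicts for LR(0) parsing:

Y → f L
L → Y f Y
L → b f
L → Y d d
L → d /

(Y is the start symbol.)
Augment with Y' → Y and build the canonical LR(0) collection (I0 = CLOSURE({[Y' → . Y]}), then GOTO on every symbol after a dot until no new states appear). It has 13 states:
  I0: { [Y → . f L], [Y' → . Y] }  — shift
  I1: { [Y' → Y .] }  — accept
  I2: { [L → . Y d d], [L → . Y f Y], [L → . b f], [L → . d /], [Y → . f L], [Y → f . L] }  — shift
  I3: { [Y → f L .] }  — reduce
  I4: { [L → Y . d d], [L → Y . f Y] }  — shift
  I5: { [L → b . f] }  — shift
  I6: { [L → d . /] }  — shift
  I7: { [L → d / .] }  — reduce
  I8: { [L → b f .] }  — reduce
  I9: { [L → Y d . d] }  — shift
  I10: { [L → Y f . Y], [Y → . f L] }  — shift
  I11: { [L → Y f Y .] }  — reduce
  I12: { [L → Y d d .] }  — reduce

No state contains both a complete item and a shift item.

Answer: No shift-reduce conflicts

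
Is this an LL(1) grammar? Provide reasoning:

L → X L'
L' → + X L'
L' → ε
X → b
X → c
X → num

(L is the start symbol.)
Yes, the grammar is LL(1).

Relevant sets:
  FOLLOW(L') = { $ }

For L':
  PREDICT(L' → '+' X L') = { '+' }
  PREDICT(L' → ε) = { $ }
For X:
  PREDICT(X → b) = { 'b' }
  PREDICT(X → c) = { 'c' }
  PREDICT(X → num) = { 'num' }
L has a single production, so nothing to check there.

All predict sets are disjoint. The grammar IS LL(1).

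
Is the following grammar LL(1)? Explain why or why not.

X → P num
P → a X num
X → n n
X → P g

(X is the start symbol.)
A grammar is LL(1) if for each non-terminal N with multiple productions, the predict sets of those productions are pairwise disjoint, where PREDICT(N → α) = (FIRST(α) \ {ε}) ∪ (FOLLOW(N) if α ⇒* ε).

Relevant sets:
  FIRST(P) = { 'a' }

For X:
  PREDICT(X → P num) = { 'a' }
  PREDICT(X → n n) = { 'n' }
  PREDICT(X → P g) = { 'a' }
P has a single production, so nothing to check there.

Conflict found: Predict set conflict for X: { 'a' }
The grammar is NOT LL(1).

Answer: No. Predict set conflict for X: { 'a' }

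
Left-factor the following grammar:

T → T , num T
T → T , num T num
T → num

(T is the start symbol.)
T → T , num T T'
T' → ε
T' → num
T → num

Left-factoring transforms A → αβ₁ | αβ₂ into A → αA' and A' → β₁ | β₂
(α is the longest common prefix among the alternatives). Repeat until
no nonterminal has two alternatives with a common prefix.

Round 1: T has alternatives sharing prefix 'T , num T'. Introduce T': T → T , num T T'
  Add: T' → ε
  Add: T' → num

No remaining common prefixes — done.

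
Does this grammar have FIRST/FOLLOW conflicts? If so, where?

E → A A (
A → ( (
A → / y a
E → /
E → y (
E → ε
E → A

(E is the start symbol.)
No FIRST/FOLLOW conflicts.

A FIRST/FOLLOW conflict occurs when a non-terminal N has a nullable alternative N → β (β ⇒* ε) and another alternative N → α with FIRST(α) ∩ FOLLOW(N) ≠ ∅: on such a lookahead the parser cannot decide between expanding α and letting N vanish via β.

Nullable non-terminals: E.
FIRST sets used below: FIRST(A) = { '(', '/' }

E: nullable alternative(s) E → ε; FOLLOW(E) = { $ }
  E → A A (: FIRST \ {ε} = { '(', '/' } — disjoint from FOLLOW(E)
  E → /: FIRST \ {ε} = { '/' } — disjoint from FOLLOW(E)
  E → y (: FIRST \ {ε} = { 'y' } — disjoint from FOLLOW(E)
  E → ε: FIRST \ {ε} = { } — this is the only nullable alternative, skip
  E → A: FIRST \ {ε} = { '(', '/' } — disjoint from FOLLOW(E)

A has no nullable alternative, so no FIRST/FOLLOW check is needed there.

No FIRST/FOLLOW conflicts found.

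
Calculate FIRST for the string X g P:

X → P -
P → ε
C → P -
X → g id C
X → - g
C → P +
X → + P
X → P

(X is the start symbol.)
FIRST sets of the non-terminals involved (from the grammar, by fixed-point iteration):
  FIRST(X) = { '+', '-', 'g', ε }

To compute FIRST(X g P), process the symbols left to right:
Symbol X is a non-terminal. Add FIRST(X) \ {ε} = { '+', '-', 'g' }
X is nullable (ε ∈ FIRST(X)), continue to the next symbol.
Symbol g is a terminal. Add 'g' and stop.
FIRST(X g P) = { '+', '-', 'g' }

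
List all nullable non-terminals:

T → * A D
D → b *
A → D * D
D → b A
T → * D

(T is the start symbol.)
There are no ε-productions, so no non-terminal can derive ε.
No non-terminals are nullable.

Answer: None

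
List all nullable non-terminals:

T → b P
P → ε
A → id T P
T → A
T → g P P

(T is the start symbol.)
A non-terminal is nullable if it can derive ε (the empty string): either it has an ε-production, or it has a production whose right-hand side consists entirely of nullable non-terminals.

ε-productions: P → ε
So P is immediately nullable.
No further non-terminal can be added: every production for the remaining non-terminals contains a terminal or a non-nullable non-terminal.
Nullable = { 'P' }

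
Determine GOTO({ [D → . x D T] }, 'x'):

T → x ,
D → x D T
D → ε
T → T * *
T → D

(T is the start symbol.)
GOTO(I, 'x') = CLOSURE({ [A → αX.β] : [A → α.Xβ] ∈ I, X = 'x' })

Items with dot before 'x', with the dot advanced:
  [D → . x D T] → [D → x . D T]
Closure of the advanced items:
  [D → x . D T] has the dot before D: add [D → . x D T], [D → .]

GOTO = { [D → . x D T], [D → .], [D → x . D T] }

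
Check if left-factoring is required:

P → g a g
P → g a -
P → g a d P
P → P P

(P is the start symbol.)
Yes, P has productions with common prefix 'g a'

Left-factoring is needed when two productions for the same non-terminal
share a common prefix on the right-hand side.

Productions for P:
  P → g a g
  P → g a -
  P → g a d P
  P → P P

Found common prefix 'g a' in productions for P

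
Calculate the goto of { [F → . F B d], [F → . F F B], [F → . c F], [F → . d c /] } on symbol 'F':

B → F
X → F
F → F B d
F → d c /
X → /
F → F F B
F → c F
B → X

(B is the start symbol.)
{ [B → . F], [B → . X], [F → . F B d], [F → . F F B], [F → . c F], [F → . d c /], [F → F . B d], [F → F . F B], [X → . /], [X → . F] }

GOTO(I, 'F') = CLOSURE({ [A → αX.β] : [A → α.Xβ] ∈ I, X = 'F' })

Items with dot before 'F', with the dot advanced:
  [F → . F B d] → [F → F . B d]
  [F → . F F B] → [F → F . F B]
Closure of the advanced items:
  [F → F . B d] has the dot before B: add [B → . F], [B → . X]
  [F → F . F B] has the dot before F: add [F → . F B d], [F → . d c /], [F → . F F B], [F → . c F]
  [B → . X] has the dot before X: add [X → . F], [X → . /]

GOTO = { [B → . F], [B → . X], [F → . F B d], [F → . F F B], [F → . c F], [F → . d c /], [F → F . B d], [F → F . F B], [X → . /], [X → . F] }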